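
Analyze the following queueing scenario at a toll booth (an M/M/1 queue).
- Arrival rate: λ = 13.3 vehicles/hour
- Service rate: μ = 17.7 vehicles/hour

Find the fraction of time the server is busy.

Server utilization: ρ = λ/μ
ρ = 13.3/17.7 = 0.7514
The server is busy 75.14% of the time.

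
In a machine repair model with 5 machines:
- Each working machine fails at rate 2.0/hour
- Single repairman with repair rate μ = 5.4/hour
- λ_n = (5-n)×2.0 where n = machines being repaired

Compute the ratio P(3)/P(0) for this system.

P(3)/P(0) = ∏_{i=0}^{3-1} λ_i/μ_{i+1}
= (5-0)×2.0/5.4 × (5-1)×2.0/5.4 × (5-2)×2.0/5.4
= 3.0483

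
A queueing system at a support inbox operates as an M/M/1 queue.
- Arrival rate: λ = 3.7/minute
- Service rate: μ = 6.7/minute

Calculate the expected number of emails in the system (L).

ρ = λ/μ = 3.7/6.7 = 0.5522
For M/M/1: L = λ/(μ-λ)
L = 3.7/(6.7-3.7) = 3.7/3.00
L = 1.2333 emails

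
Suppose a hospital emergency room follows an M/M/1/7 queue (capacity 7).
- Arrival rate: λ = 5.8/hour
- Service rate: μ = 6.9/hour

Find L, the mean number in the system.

ρ = λ/μ = 5.8/6.9 = 0.8405797
P₀ = (1-ρ)/(1-ρ^(K+1)) = (1-0.8405797)/(1-0.8405797^8) = 0.1594/0.7508 = 0.2123
P_K = P₀×ρ^K = 0.21235 × 0.8405797^7 = 0.21235 × 0.29652 = 0.06297
L = ρ[1 - (K+1)ρ^K + Kρ^(K+1)] / [(1-ρ)(1-ρ^(K+1))]
L = 0.8405797 × (1 - 8×0.2965188 + 7×0.2492477) / ((1 - 0.8405797) × (1 - 0.2492477)) = 2.6167 patients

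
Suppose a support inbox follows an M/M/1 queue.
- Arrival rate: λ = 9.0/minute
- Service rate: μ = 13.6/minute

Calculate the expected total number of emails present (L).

ρ = λ/μ = 9.0/13.6 = 0.6618
For M/M/1: L = λ/(μ-λ)
L = 9.0/(13.6-9.0) = 9.0/4.60
L = 1.9565 emails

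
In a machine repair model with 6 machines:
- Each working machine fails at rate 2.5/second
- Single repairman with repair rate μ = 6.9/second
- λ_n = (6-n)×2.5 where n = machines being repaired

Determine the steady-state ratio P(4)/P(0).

P(4)/P(0) = ∏_{i=0}^{4-1} λ_i/μ_{i+1}
= (6-0)×2.5/6.9 × (6-1)×2.5/6.9 × (6-2)×2.5/6.9 × (6-3)×2.5/6.9
= 6.2039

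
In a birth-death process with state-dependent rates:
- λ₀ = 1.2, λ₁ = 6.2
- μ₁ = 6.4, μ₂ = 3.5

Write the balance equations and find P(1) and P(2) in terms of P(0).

Balance equations:
State 0: λ₀P₀ = μ₁P₁ → P₁ = (λ₀/μ₁)P₀ = (1.2/6.4)P₀ = 0.1875P₀
State 1: P₂ = (λ₀λ₁)/(μ₁μ₂)P₀ = (1.2×6.2)/(6.4×3.5)P₀ = 0.3321P₀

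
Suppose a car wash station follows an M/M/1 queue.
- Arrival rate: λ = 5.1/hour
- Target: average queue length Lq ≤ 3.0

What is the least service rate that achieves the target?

For M/M/1: Lq = λ²/(μ(μ-λ))
Need Lq ≤ 3.0, i.e. μ(μ-λ) ≥ λ²/3.0
μ² - 5.1μ - 26.01/3.0 ≥ 0  →  μ² - 5.1μ - 8.6700 ≥ 0
Quadratic formula (positive root): μ = [λ + √(λ² + 4×8.6700)]/2
Discriminant: 26.01 + 4×8.6700 = 60.6900, √60.6900 = 7.7904
μ ≥ (5.1 + 7.7904)/2 = 6.4452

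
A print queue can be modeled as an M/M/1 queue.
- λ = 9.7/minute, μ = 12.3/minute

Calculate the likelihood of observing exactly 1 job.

ρ = λ/μ = 9.7/12.3 = 0.7886
P(n) = (1-ρ)ρⁿ
P(1) = (1-0.7886) × 0.7886^1
P(1) = 0.2114 × 0.7886
P(1) = 0.1667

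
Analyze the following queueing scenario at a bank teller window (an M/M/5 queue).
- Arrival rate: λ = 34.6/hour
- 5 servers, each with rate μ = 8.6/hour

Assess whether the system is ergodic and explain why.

Stability requires ρ = λ/(cμ) < 1
ρ = 34.6/(5 × 8.6) = 34.6/43.00 = 0.8047
Since 0.8047 < 1, the system is STABLE.
The servers are busy 80.47% of the time.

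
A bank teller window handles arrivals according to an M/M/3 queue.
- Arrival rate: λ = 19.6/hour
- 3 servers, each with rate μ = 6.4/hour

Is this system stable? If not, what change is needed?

Stability requires ρ = λ/(cμ) < 1
ρ = 19.6/(3 × 6.4) = 19.6/19.20 = 1.0208
Since 1.0208 ≥ 1, the system is UNSTABLE.
Need c > λ/μ = 19.6/6.4 = 3.06.
Minimum servers needed: c = 4.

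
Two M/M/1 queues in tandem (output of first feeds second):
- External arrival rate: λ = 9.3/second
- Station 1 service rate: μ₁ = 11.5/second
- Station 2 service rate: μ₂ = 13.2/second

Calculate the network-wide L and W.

By Jackson's theorem, each station behaves as independent M/M/1.
Station 1: ρ₁ = 9.3/11.5 = 0.8087, L₁ = ρ₁/(1-ρ₁) = λ/(μ₁-λ) = 9.3/2.20 = 4.2273
Station 2: ρ₂ = 9.3/13.2 = 0.7045, L₂ = ρ₂/(1-ρ₂) = λ/(μ₂-λ) = 9.3/3.90 = 2.3846
Total: L = L₁ + L₂ = 4.2273 + 2.3846 = 6.6119
W = L/λ = 6.6119/9.3 = 0.7110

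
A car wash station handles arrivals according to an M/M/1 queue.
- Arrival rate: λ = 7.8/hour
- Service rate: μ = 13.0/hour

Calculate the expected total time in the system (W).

First, compute utilization: ρ = λ/μ = 7.8/13.0 = 0.6000
For M/M/1: W = 1/(μ-λ)
W = 1/(13.0-7.8) = 1/5.20
W = 0.1923 hours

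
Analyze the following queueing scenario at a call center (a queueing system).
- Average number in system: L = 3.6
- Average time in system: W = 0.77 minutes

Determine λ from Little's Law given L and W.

Little's Law: L = λW, so λ = L/W
λ = 3.6/0.77 = 4.6753 calls/minute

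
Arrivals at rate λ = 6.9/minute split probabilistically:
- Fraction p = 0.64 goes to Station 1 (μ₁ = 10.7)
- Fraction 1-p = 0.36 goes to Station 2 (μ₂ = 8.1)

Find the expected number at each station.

Effective rates: λ₁ = 6.9×0.64 = 4.416, λ₂ = 6.9×0.36 = 2.484
Station 1: ρ₁ = 4.416/10.7 = 0.4127, L₁ = ρ₁/(1-ρ₁) = 0.4127/(1-0.4127) = 0.7027
Station 2: ρ₂ = 2.484/8.1 = 0.30667, L₂ = ρ₂/(1-ρ₂) = 0.30667/(1-0.30667) = 0.4423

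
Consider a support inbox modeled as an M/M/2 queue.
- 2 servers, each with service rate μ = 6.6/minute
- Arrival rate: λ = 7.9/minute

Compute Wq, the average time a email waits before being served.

Traffic intensity: ρ = λ/(cμ) = 7.9/(2×6.6) = 0.5985
Since ρ = 0.5985 < 1, system is stable.
Offered load a = λ/μ = cρ = 7.9/6.6 = 1.1970
P₀ = [ Σₙ₌₀^1 aⁿ/n! + a^2/(2!(1-ρ)) ]⁻¹
Σ = a^0/0! + a^1/1! = 1.0000 + 1.1970 = 2.1970
a^2/(2!(1-ρ)) = 1.4327/(2 × 0.4015) = 1.7842
P₀ = 1/(2.1970 + 1.7842) = 0.2512
Lq = P₀·a^2·ρ / (2!(1-ρ)²) = 0.25118 × 1.4327 × 0.59848 / (2 × 0.16121) = 0.6680
Wq = Lq/λ = 0.6680/7.9 = 0.08456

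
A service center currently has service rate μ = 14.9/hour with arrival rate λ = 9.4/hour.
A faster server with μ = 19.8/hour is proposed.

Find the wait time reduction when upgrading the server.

System 1: ρ₁ = 9.4/14.9 = 0.6309, W₁ = 1/(14.9-9.4) = 0.18182
System 2: ρ₂ = 9.4/19.8 = 0.4747, W₂ = 1/(19.8-9.4) = 0.096154
Improvement: (W₁-W₂)/W₁ = (0.18182-0.096154)/0.18182 = 47.12%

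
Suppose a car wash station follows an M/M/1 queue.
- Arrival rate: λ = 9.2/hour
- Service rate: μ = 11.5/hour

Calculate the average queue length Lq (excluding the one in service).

ρ = λ/μ = 9.2/11.5 = 0.8000
For M/M/1: Lq = λ²/(μ(μ-λ))
Lq = 84.64/(11.5 × 2.30)
Lq = 3.2000 cars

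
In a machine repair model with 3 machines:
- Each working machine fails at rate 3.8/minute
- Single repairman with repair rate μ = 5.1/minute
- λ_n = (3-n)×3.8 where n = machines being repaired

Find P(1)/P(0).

P(1)/P(0) = ∏_{i=0}^{1-1} λ_i/μ_{i+1}
= (3-0)×3.8/5.1
= 2.2353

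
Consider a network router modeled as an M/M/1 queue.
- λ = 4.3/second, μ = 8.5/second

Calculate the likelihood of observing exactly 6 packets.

ρ = λ/μ = 4.3/8.5 = 0.50588
P(n) = (1-ρ)ρⁿ
P(6) = (1-0.50588) × 0.50588^6
P(6) = 0.494120 × 0.0167604
P(6) = 0.008282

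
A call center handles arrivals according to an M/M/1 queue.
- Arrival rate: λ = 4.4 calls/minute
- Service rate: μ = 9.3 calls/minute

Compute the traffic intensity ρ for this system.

Server utilization: ρ = λ/μ
ρ = 4.4/9.3 = 0.4731
The server is busy 47.31% of the time.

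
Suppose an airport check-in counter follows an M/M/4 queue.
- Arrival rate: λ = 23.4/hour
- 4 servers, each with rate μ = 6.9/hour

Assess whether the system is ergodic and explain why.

Stability requires ρ = λ/(cμ) < 1
ρ = 23.4/(4 × 6.9) = 23.4/27.60 = 0.8478
Since 0.8478 < 1, the system is STABLE.
The servers are busy 84.78% of the time.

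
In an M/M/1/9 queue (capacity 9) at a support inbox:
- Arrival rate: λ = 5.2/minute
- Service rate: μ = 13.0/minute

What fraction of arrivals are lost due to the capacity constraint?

ρ = λ/μ = 5.2/13.0 = 0.4000
P₀ = (1-ρ)/(1-ρ^(K+1)) = (1-0.4000)/(1-0.4000^10) = 0.6000/0.9999 = 0.6001
P_K = P₀×ρ^K = 0.6001 × 0.4000^9 = 0.6001 × 0.0002621 = 0.0001573
Blocking probability = 0.01573%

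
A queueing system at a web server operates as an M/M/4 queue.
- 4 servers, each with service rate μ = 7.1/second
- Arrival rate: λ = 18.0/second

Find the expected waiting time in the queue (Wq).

Traffic intensity: ρ = λ/(cμ) = 18.0/(4×7.1) = 0.6338
Since ρ = 0.6338 < 1, system is stable.
Offered load a = λ/μ = cρ = 18.0/7.1 = 2.5352
P₀ = [ Σₙ₌₀^3 aⁿ/n! + a^4/(4!(1-ρ)) ]⁻¹
Σ = a^0/0! + a^1/1! + a^2/2! + a^3/3! = 1.0000 + 2.5352 + 3.2136 + 2.7158 = 9.4646
a^4/(4!(1-ρ)) = 41.3101/(24 × 0.366197) = 4.7004
P₀ = 1/(9.4646 + 4.7004) = 0.07060
Lq = P₀·a^4·ρ / (4!(1-ρ)²) = 0.07060 × 41.3101 × 0.6338 / (24 × 0.1341) = 0.5743
Wq = Lq/λ = 0.5743/18.0 = 0.03191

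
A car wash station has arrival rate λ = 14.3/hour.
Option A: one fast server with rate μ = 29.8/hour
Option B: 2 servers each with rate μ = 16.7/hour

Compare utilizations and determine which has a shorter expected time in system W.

Option A: single server μ = 29.8 (M/M/1)
  ρ_A = 14.3/29.8 = 0.4799
  W_A = 1/(μ-λ) = 1/(29.8-14.3) = 1/15.50 = 0.06452

Option B: 2 servers μ = 16.7 (M/M/2)
  ρ_B = λ/(cμ) = 14.3/(2×16.7) = 0.4281
  Offered load a = λ/μ = cρ = 14.3/16.7 = 0.8563
  P₀ = [ Σₙ₌₀^1 aⁿ/n! + a^2/(2!(1-ρ)) ]⁻¹
  Σ = a^0/0! + a^1/1! = 1.0000 + 0.8563 = 1.8563
  a^2/(2!(1-ρ)) = 0.73323/(2 × 0.57186) = 0.6411
  P₀ = 1/(1.8563 + 0.6411) = 0.4004
  Lq = P₀·a^2·ρ / (2!(1-ρ)²) = 0.4004 × 0.7332 × 0.4281 / (2 × 0.3270) = 0.1922
  Wq_B = Lq/λ = 0.1922/14.3 = 0.01344
  W_B = Wq_B + 1/μ = 0.01344 + 0.05988 = 0.07332

Since W_A = 0.06452 < W_B = 0.07332, Option A (single fast server) has the shorter time in system.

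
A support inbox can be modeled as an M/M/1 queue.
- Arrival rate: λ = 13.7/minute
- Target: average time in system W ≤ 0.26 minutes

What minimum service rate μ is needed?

For M/M/1: W = 1/(μ-λ)
Need W ≤ 0.26, so 1/(μ-λ) ≤ 0.26
μ - λ ≥ 1/0.26 = 3.8462
μ ≥ 13.7 + 3.8462 = 17.5462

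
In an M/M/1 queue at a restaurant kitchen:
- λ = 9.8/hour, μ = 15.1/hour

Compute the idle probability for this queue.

ρ = λ/μ = 9.8/15.1 = 0.6490
P(0) = 1 - ρ = 1 - 0.6490 = 0.3510
The server is idle 35.10% of the time.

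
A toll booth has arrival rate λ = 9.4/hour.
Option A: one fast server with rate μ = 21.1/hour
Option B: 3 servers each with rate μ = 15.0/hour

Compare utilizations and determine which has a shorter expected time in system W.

Option A: single server μ = 21.1 (M/M/1)
  ρ_A = 9.4/21.1 = 0.4455
  W_A = 1/(μ-λ) = 1/(21.1-9.4) = 1/11.70 = 0.08547

Option B: 3 servers μ = 15.0 (M/M/3)
  ρ_B = λ/(cμ) = 9.4/(3×15.0) = 0.2089
  Offered load a = λ/μ = cρ = 9.4/15.0 = 0.6267
  P₀ = [ Σₙ₌₀^2 aⁿ/n! + a^3/(3!(1-ρ)) ]⁻¹
  Σ = a^0/0! + a^1/1! + a^2/2! = 1.0000 + 0.62667 + 0.19636 = 1.8230
  a^3/(3!(1-ρ)) = 0.2461/(6 × 0.7911) = 0.05185
  P₀ = 1/(1.8230 + 0.05185) = 0.5334
  Lq = P₀·a^3·ρ / (3!(1-ρ)²) = 0.5334 × 0.2461 × 0.2089 / (6 × 0.6259) = 0.007302
  Wq_B = Lq/λ = 0.00730177/9.4 = 0.00077678
  W_B = Wq_B + 1/μ = 0.00077678 + 0.066667 = 0.06744

Since W_B = 0.06744 < W_A = 0.08547, Option B (multiple servers) has the shorter time in system.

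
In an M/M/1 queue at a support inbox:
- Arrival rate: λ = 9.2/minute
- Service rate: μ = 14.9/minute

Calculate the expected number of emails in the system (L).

ρ = λ/μ = 9.2/14.9 = 0.6174
For M/M/1: L = λ/(μ-λ)
L = 9.2/(14.9-9.2) = 9.2/5.70
L = 1.6140 emails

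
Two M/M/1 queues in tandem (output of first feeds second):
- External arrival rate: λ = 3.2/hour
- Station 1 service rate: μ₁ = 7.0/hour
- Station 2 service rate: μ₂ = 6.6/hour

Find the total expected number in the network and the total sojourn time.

By Jackson's theorem, each station behaves as independent M/M/1.
Station 1: ρ₁ = 3.2/7.0 = 0.4571, L₁ = ρ₁/(1-ρ₁) = λ/(μ₁-λ) = 3.2/3.80 = 0.8421
Station 2: ρ₂ = 3.2/6.6 = 0.4848, L₂ = ρ₂/(1-ρ₂) = λ/(μ₂-λ) = 3.2/3.40 = 0.9412
Total: L = L₁ + L₂ = 0.8421 + 0.9412 = 1.7833
W = L/λ = 1.7833/3.2 = 0.5573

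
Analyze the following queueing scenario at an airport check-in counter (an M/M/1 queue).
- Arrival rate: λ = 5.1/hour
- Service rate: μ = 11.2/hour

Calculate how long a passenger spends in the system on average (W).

First, compute utilization: ρ = λ/μ = 5.1/11.2 = 0.4554
For M/M/1: W = 1/(μ-λ)
W = 1/(11.2-5.1) = 1/6.10
W = 0.1639 hours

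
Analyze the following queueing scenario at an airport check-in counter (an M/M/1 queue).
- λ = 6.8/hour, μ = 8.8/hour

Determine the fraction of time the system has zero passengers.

ρ = λ/μ = 6.8/8.8 = 0.7727
P(0) = 1 - ρ = 1 - 0.7727 = 0.2273
The server is idle 22.73% of the time.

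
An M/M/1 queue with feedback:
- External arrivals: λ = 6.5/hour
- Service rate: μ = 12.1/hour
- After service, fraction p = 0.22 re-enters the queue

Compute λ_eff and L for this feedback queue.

Effective arrival rate: λ_eff = λ/(1-p) = 6.5/(1-0.22) = 6.5/0.78 = 8.333333
ρ = λ_eff/μ = 8.333333/12.1 = 0.68871
L = ρ/(1-ρ) = 0.68871/(1-0.68871) = 2.2124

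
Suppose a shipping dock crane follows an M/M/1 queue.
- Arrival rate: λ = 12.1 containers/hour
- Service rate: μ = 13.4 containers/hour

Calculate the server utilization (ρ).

Server utilization: ρ = λ/μ
ρ = 12.1/13.4 = 0.9030
The server is busy 90.30% of the time.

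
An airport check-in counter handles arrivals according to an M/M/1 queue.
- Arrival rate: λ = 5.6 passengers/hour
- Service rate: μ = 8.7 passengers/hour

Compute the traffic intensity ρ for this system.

Server utilization: ρ = λ/μ
ρ = 5.6/8.7 = 0.6437
The server is busy 64.37% of the time.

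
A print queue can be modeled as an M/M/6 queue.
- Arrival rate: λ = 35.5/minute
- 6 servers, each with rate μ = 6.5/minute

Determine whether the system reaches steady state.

Stability requires ρ = λ/(cμ) < 1
ρ = 35.5/(6 × 6.5) = 35.5/39.00 = 0.9103
Since 0.9103 < 1, the system is STABLE.
The servers are busy 91.03% of the time.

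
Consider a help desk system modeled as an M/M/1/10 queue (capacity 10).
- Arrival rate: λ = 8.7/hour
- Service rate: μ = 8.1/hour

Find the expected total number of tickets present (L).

ρ = λ/μ = 8.7/8.1 = 1.074074
P₀ = (1-ρ)/(1-ρ^(K+1)) = (1-1.074074)/(1-1.074074^11) = -0.07407/-1.1947 = 0.06200
P_K = P₀×ρ^K = 0.06200 × 1.074074^10 = 0.06200 × 2.0433 = 0.1267
L = ρ[1 - (K+1)ρ^K + Kρ^(K+1)] / [(1-ρ)(1-ρ^(K+1))]
L = 1.074074 × (1 - 11×2.0433466 + 10×2.1947054) / ((1 - 1.074074) × (1 - 2.1947054)) = 5.7073 tickets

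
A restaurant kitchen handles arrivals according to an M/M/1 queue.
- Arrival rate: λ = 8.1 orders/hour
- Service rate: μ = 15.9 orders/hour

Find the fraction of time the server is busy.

Server utilization: ρ = λ/μ
ρ = 8.1/15.9 = 0.5094
The server is busy 50.94% of the time.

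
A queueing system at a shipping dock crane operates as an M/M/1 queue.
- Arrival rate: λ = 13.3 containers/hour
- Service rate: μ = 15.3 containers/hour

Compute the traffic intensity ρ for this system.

Server utilization: ρ = λ/μ
ρ = 13.3/15.3 = 0.8693
The server is busy 86.93% of the time.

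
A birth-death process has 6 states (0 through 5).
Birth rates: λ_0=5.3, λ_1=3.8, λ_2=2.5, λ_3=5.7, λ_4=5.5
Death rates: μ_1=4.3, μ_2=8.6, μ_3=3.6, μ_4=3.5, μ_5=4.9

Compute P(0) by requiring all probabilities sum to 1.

Ratios P(n)/P(0) = (λ₀···λₙ₋₁)/(μ₁···μₙ):
P(1)/P(0) = (5.3)/(4.3) = 1.2326
P(2)/P(0) = (5.3×3.8)/(4.3×8.6) = 0.5446
P(3)/P(0) = (5.3×3.8×2.5)/(4.3×8.6×3.6) = 0.3782
P(4)/P(0) = (5.3×3.8×2.5×5.7)/(4.3×8.6×3.6×3.5) = 0.6159
P(5)/P(0) = (5.3×3.8×2.5×5.7×5.5)/(4.3×8.6×3.6×3.5×4.9) = 0.6914

Normalization: ∑ P(n) = 1
P(0) × (1.0000 + 1.2326 + 0.5446 + 0.3782 + 0.6159 + 0.6914) = 1
P(0) × 4.4627 = 1
P(0) = 1/4.4627 = 0.2241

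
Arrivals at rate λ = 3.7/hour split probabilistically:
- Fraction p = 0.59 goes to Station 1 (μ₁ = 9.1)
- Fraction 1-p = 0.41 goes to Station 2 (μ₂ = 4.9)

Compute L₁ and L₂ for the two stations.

Effective rates: λ₁ = 3.7×0.59 = 2.183, λ₂ = 3.7×0.41 = 1.517
Station 1: ρ₁ = 2.183/9.1 = 0.2399, L₁ = ρ₁/(1-ρ₁) = 0.2399/(1-0.2399) = 0.3156
Station 2: ρ₂ = 1.517/4.9 = 0.3096, L₂ = ρ₂/(1-ρ₂) = 0.3096/(1-0.3096) = 0.4484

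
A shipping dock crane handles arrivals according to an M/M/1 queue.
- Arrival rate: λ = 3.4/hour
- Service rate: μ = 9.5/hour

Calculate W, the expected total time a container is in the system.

First, compute utilization: ρ = λ/μ = 3.4/9.5 = 0.3579
For M/M/1: W = 1/(μ-λ)
W = 1/(9.5-3.4) = 1/6.10
W = 0.1639 hours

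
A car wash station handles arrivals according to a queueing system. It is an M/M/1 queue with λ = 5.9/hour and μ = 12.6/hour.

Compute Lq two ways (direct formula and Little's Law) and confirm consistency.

Method 1 (direct): Lq = λ²/(μ(μ-λ)) = 34.81/(12.6 × 6.70) = 0.4123

Method 2 (Little's Law):
W = 1/(μ-λ) = 1/6.70 = 0.149254
Wq = W - 1/μ = 0.149254 - 0.0793651 = 0.069889
Lq = λWq = 5.9 × 0.069889 = 0.4123 ✔ (matches Method 1)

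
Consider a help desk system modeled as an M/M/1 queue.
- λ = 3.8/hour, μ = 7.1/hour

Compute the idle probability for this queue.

ρ = λ/μ = 3.8/7.1 = 0.5352
P(0) = 1 - ρ = 1 - 0.5352 = 0.4648
The server is idle 46.48% of the time.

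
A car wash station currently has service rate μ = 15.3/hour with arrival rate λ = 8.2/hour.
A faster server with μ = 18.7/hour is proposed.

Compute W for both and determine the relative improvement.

System 1: ρ₁ = 8.2/15.3 = 0.5359, W₁ = 1/(15.3-8.2) = 0.14085
System 2: ρ₂ = 8.2/18.7 = 0.4385, W₂ = 1/(18.7-8.2) = 0.095238
Improvement: (W₁-W₂)/W₁ = (0.14085-0.095238)/0.14085 = 32.38%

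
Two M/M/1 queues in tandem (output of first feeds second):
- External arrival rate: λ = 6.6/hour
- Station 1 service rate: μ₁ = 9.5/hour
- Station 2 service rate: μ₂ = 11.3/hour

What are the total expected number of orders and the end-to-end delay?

By Jackson's theorem, each station behaves as independent M/M/1.
Station 1: ρ₁ = 6.6/9.5 = 0.6947, L₁ = ρ₁/(1-ρ₁) = λ/(μ₁-λ) = 6.6/2.90 = 2.27586
Station 2: ρ₂ = 6.6/11.3 = 0.5841, L₂ = ρ₂/(1-ρ₂) = λ/(μ₂-λ) = 6.6/4.70 = 1.40426
Total: L = L₁ + L₂ = 2.27586 + 1.40426 = 3.6801
W = L/λ = 3.6801/6.6 = 0.5576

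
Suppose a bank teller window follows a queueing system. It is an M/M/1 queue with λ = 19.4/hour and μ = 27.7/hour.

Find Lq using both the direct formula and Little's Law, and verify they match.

Method 1 (direct): Lq = λ²/(μ(μ-λ)) = 376.36/(27.7 × 8.30) = 1.6370

Method 2 (Little's Law):
W = 1/(μ-λ) = 1/8.30 = 0.12048
Wq = W - 1/μ = 0.12048 - 0.036101 = 0.08438
Lq = λWq = 19.4 × 0.08438 = 1.6370 ✔ (matches Method 1)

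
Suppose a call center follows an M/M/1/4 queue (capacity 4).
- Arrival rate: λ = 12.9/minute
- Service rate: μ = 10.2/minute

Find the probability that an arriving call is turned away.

ρ = λ/μ = 12.9/10.2 = 1.2647
P₀ = (1-ρ)/(1-ρ^(K+1)) = (1-1.2647)/(1-1.2647^5) = -0.2647/-2.2355 = 0.1184
P_K = P₀×ρ^K = 0.1184 × 1.2647^4 = 0.1184 × 2.5583 = 0.3029
Blocking probability = 30.29%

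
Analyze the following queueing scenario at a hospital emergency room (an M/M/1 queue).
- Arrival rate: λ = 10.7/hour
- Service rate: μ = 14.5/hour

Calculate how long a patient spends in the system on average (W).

First, compute utilization: ρ = λ/μ = 10.7/14.5 = 0.7379
For M/M/1: W = 1/(μ-λ)
W = 1/(14.5-10.7) = 1/3.80
W = 0.2632 hours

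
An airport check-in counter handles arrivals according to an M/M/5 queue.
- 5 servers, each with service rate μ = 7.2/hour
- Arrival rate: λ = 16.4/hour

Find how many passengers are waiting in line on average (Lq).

Traffic intensity: ρ = λ/(cμ) = 16.4/(5×7.2) = 0.4556
Since ρ = 0.4556 < 1, system is stable.
Offered load a = λ/μ = cρ = 16.4/7.2 = 2.2778
P₀ = [ Σₙ₌₀^4 aⁿ/n! + a^5/(5!(1-ρ)) ]⁻¹
Σ = a^0/0! + a^1/1! + a^2/2! + a^3/3! + a^4/4! = 1.0000 + 2.2778 + 2.5941 + 1.9696 + 1.1216 = 8.9631
a^5/(5!(1-ρ)) = 61.3136/(120 × 0.54444) = 0.9385
P₀ = 1/(8.9631 + 0.9385) = 0.1010
Lq = P₀·a^5·ρ / (5!(1-ρ)²) = 0.100994 × 61.3136 × 0.455556 / (120 × 0.296420) = 0.07931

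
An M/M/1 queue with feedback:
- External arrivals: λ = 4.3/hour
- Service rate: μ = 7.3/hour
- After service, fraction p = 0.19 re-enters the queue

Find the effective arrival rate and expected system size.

Effective arrival rate: λ_eff = λ/(1-p) = 4.3/(1-0.19) = 4.3/0.81 = 5.3086
ρ = λ_eff/μ = 5.3086/7.3 = 0.72721
L = ρ/(1-ρ) = 0.72721/(1-0.72721) = 2.6658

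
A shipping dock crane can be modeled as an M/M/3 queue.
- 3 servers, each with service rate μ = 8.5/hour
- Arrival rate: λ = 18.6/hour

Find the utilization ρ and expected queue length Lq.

Traffic intensity: ρ = λ/(cμ) = 18.6/(3×8.5) = 0.7294
Since ρ = 0.7294 < 1, system is stable.
Offered load a = λ/μ = cρ = 18.6/8.5 = 2.1882
P₀ = [ Σₙ₌₀^2 aⁿ/n! + a^3/(3!(1-ρ)) ]⁻¹
Σ = a^0/0! + a^1/1! + a^2/2! = 1.0000 + 2.1882 + 2.3942 = 5.5824
a^3/(3!(1-ρ)) = 10.4781/(6 × 0.27059) = 6.4539
P₀ = 1/(5.5824 + 6.4539) = 0.08308
Lq = P₀·a^3·ρ / (3!(1-ρ)²) = 0.083082 × 10.4781 × 0.72941 / (6 × 0.073218) = 1.4454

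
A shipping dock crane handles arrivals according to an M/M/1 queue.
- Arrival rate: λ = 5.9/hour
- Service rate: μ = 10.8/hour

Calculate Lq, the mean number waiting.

ρ = λ/μ = 5.9/10.8 = 0.5463
For M/M/1: Lq = λ²/(μ(μ-λ))
Lq = 34.81/(10.8 × 4.90)
Lq = 0.6578 containers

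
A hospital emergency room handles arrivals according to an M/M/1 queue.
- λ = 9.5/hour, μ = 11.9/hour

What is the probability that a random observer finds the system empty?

ρ = λ/μ = 9.5/11.9 = 0.7983
P(0) = 1 - ρ = 1 - 0.7983 = 0.2017
The server is idle 20.17% of the time.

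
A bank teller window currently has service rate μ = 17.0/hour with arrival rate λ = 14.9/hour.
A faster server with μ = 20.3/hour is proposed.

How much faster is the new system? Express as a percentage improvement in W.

System 1: ρ₁ = 14.9/17.0 = 0.8765, W₁ = 1/(17.0-14.9) = 0.4762
System 2: ρ₂ = 14.9/20.3 = 0.7340, W₂ = 1/(20.3-14.9) = 0.1852
Improvement: (W₁-W₂)/W₁ = (0.4762-0.1852)/0.4762 = 61.11%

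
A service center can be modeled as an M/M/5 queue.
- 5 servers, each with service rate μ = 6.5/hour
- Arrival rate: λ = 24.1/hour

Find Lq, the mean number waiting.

Traffic intensity: ρ = λ/(cμ) = 24.1/(5×6.5) = 0.7415
Since ρ = 0.7415 < 1, system is stable.
Offered load a = λ/μ = cρ = 24.1/6.5 = 3.7077
P₀ = [ Σₙ₌₀^4 aⁿ/n! + a^5/(5!(1-ρ)) ]⁻¹
Σ = a^0/0! + a^1/1! + a^2/2! + a^3/3! + a^4/4! = 1.00000 + 3.70769 + 6.87349 + 8.49493 + 7.87415 = 27.9503
a^5/(5!(1-ρ)) = 700.6779/(120 × 0.258462) = 22.5913
P₀ = 1/(27.9503 + 22.5913) = 0.01979
Lq = P₀·a^5·ρ / (5!(1-ρ)²) = 0.019786 × 700.6779 × 0.74154 / (120 × 0.066802) = 1.2824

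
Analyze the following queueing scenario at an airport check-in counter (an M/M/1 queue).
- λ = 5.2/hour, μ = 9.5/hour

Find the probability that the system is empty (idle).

ρ = λ/μ = 5.2/9.5 = 0.5474
P(0) = 1 - ρ = 1 - 0.5474 = 0.4526
The server is idle 45.26% of the time.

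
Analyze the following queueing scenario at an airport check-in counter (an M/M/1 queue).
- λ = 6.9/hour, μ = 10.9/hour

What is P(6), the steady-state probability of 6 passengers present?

ρ = λ/μ = 6.9/10.9 = 0.6330
P(n) = (1-ρ)ρⁿ
P(6) = (1-0.6330) × 0.6330^6
P(6) = 0.3670 × 0.06433
P(6) = 0.02361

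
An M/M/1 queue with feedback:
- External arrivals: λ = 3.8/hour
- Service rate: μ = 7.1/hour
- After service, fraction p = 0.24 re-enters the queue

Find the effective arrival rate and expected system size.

Effective arrival rate: λ_eff = λ/(1-p) = 3.8/(1-0.24) = 3.8/0.76 = 5.0000
ρ = λ_eff/μ = 5.0000/7.1 = 0.70423
L = ρ/(1-ρ) = 0.70423/(1-0.70423) = 2.3810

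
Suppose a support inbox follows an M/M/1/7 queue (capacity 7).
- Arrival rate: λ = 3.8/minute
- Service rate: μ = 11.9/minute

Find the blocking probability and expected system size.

ρ = λ/μ = 3.8/11.9 = 0.31933
P₀ = (1-ρ)/(1-ρ^(K+1)) = (1-0.31933)/(1-0.31933^8) = 0.68067/0.99989 = 0.6807
P_K = P₀×ρ^K = 0.6807 × 0.31933^7 = 0.6807 × 0.0003386 = 0.0002305
Blocking probability P_7 = 0.0002305 (0.02305%)
L = ρ[1 - (K+1)ρ^K + Kρ^(K+1)] / [(1-ρ)(1-ρ^(K+1))]
L = 0.31933 × (1 - 8×0.0003386 + 7×0.0001081) / ((1 - 0.31933) × (1 - 0.0001081)) = 0.4683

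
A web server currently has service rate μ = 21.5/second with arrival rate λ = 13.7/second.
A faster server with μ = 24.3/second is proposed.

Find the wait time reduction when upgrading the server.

System 1: ρ₁ = 13.7/21.5 = 0.6372, W₁ = 1/(21.5-13.7) = 0.12821
System 2: ρ₂ = 13.7/24.3 = 0.5638, W₂ = 1/(24.3-13.7) = 0.094340
Improvement: (W₁-W₂)/W₁ = (0.12821-0.094340)/0.12821 = 26.42%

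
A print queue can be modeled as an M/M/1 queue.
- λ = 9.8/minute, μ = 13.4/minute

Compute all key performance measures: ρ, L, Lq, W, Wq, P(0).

Step 1: ρ = λ/μ = 9.8/13.4 = 0.7313
Step 2: L = λ/(μ-λ) = 9.8/3.60 = 2.7222
Step 3: Lq = λ²/(μ(μ-λ)) = 96.04/(13.4×3.60) = 1.9909
Step 4: W = 1/(μ-λ) = 1/3.60 = 0.27778
Step 5: Wq = λ/(μ(μ-λ)) = 9.8/(13.4×3.60) = 0.2032
Step 6: P(0) = 1-ρ = 0.2687
Verify: L = λW = 9.8×0.27778 = 2.7222 ✔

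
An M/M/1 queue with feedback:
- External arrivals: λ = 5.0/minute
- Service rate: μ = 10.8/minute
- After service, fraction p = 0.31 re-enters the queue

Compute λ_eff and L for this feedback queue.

Effective arrival rate: λ_eff = λ/(1-p) = 5.0/(1-0.31) = 5.0/0.69 = 7.24638
ρ = λ_eff/μ = 7.24638/10.8 = 0.670961
L = ρ/(1-ρ) = 0.670961/(1-0.670961) = 2.0392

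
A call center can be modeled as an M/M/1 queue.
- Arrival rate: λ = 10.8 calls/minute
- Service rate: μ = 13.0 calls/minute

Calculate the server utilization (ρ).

Server utilization: ρ = λ/μ
ρ = 10.8/13.0 = 0.8308
The server is busy 83.08% of the time.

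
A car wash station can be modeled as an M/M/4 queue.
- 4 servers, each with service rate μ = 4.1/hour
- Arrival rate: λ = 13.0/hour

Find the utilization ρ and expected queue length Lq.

Traffic intensity: ρ = λ/(cμ) = 13.0/(4×4.1) = 0.7927
Since ρ = 0.7927 < 1, system is stable.
Offered load a = λ/μ = cρ = 13.0/4.1 = 3.1707
P₀ = [ Σₙ₌₀^3 aⁿ/n! + a^4/(4!(1-ρ)) ]⁻¹
Σ = a^0/0! + a^1/1! + a^2/2! + a^3/3! = 1.0000 + 3.1707 + 5.0268 + 5.3128 = 14.5103
a^4/(4!(1-ρ)) = 101.0737/(24 × 0.207317) = 20.3138
P₀ = 1/(14.5103 + 20.3138) = 0.02872
Lq = P₀·a^4·ρ / (4!(1-ρ)²) = 0.028716 × 101.0737 × 0.79268 / (24 × 0.042980) = 2.2304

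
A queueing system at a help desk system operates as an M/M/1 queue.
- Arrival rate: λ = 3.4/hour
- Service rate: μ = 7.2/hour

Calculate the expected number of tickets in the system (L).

ρ = λ/μ = 3.4/7.2 = 0.4722
For M/M/1: L = λ/(μ-λ)
L = 3.4/(7.2-3.4) = 3.4/3.80
L = 0.8947 tickets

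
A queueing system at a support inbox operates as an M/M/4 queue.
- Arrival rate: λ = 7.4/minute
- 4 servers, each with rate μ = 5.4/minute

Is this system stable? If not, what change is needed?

Stability requires ρ = λ/(cμ) < 1
ρ = 7.4/(4 × 5.4) = 7.4/21.60 = 0.3426
Since 0.3426 < 1, the system is STABLE.
The servers are busy 34.26% of the time.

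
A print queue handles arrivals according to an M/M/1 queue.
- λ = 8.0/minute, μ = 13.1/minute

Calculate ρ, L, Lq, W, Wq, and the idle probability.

Step 1: ρ = λ/μ = 8.0/13.1 = 0.6107
Step 2: L = λ/(μ-λ) = 8.0/5.10 = 1.5686
Step 3: Lq = λ²/(μ(μ-λ)) = 64.00/(13.1×5.10) = 0.9579
Step 4: W = 1/(μ-λ) = 1/5.10 = 0.19608
Step 5: Wq = λ/(μ(μ-λ)) = 8.0/(13.1×5.10) = 0.1197
Step 6: P(0) = 1-ρ = 0.3893
Verify: L = λW = 8.0×0.19608 = 1.5686 ✔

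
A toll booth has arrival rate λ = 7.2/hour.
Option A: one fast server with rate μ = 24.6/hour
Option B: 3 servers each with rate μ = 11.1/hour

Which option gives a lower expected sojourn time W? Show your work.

Option A: single server μ = 24.6 (M/M/1)
  ρ_A = 7.2/24.6 = 0.2927
  W_A = 1/(μ-λ) = 1/(24.6-7.2) = 1/17.40 = 0.05747

Option B: 3 servers μ = 11.1 (M/M/3)
  ρ_B = λ/(cμ) = 7.2/(3×11.1) = 0.2162
  Offered load a = λ/μ = cρ = 7.2/11.1 = 0.6486
  P₀ = [ Σₙ₌₀^2 aⁿ/n! + a^3/(3!(1-ρ)) ]⁻¹
  Σ = a^0/0! + a^1/1! + a^2/2! = 1.0000 + 0.6486 + 0.2104 = 1.8590
  a^3/(3!(1-ρ)) = 0.2729/(6 × 0.7838) = 0.05803
  P₀ = 1/(1.8590 + 0.05803) = 0.5216
  Lq = P₀·a^3·ρ / (3!(1-ρ)²) = 0.52163 × 0.27292 × 0.21622 / (6 × 0.61432) = 0.008351
  Wq_B = Lq/λ = 0.008351/7.2 = 0.001160
  W_B = Wq_B + 1/μ = 0.001160 + 0.09009 = 0.09125

Since W_A = 0.05747 < W_B = 0.09125, Option A (single fast server) has the shorter time in system.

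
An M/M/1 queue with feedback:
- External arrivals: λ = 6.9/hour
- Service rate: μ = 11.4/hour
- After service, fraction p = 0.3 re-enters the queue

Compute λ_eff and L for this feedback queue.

Effective arrival rate: λ_eff = λ/(1-p) = 6.9/(1-0.3) = 6.9/0.70 = 9.857143
ρ = λ_eff/μ = 9.857143/11.4 = 0.864662
L = ρ/(1-ρ) = 0.864662/(1-0.864662) = 6.3889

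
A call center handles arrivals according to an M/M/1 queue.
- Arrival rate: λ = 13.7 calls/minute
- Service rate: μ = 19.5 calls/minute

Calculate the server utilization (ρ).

Server utilization: ρ = λ/μ
ρ = 13.7/19.5 = 0.7026
The server is busy 70.26% of the time.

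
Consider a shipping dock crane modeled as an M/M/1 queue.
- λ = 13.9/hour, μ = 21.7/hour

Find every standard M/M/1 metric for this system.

Step 1: ρ = λ/μ = 13.9/21.7 = 0.6406
Step 2: L = λ/(μ-λ) = 13.9/7.80 = 1.7821
Step 3: Lq = λ²/(μ(μ-λ)) = 193.21/(21.7×7.80) = 1.1415
Step 4: W = 1/(μ-λ) = 1/7.80 = 0.12821
Step 5: Wq = λ/(μ(μ-λ)) = 13.9/(21.7×7.80) = 0.08212
Step 6: P(0) = 1-ρ = 0.3594
Verify: L = λW = 13.9×0.12821 = 1.7821 ✔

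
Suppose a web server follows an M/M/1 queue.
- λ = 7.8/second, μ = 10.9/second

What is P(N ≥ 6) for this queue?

ρ = λ/μ = 7.8/10.9 = 0.7156
P(N ≥ n) = ρⁿ
P(N ≥ 6) = 0.7156^6
P(N ≥ 6) = 0.1343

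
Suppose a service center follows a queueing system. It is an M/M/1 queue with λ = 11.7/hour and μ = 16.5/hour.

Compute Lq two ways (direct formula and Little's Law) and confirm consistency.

Method 1 (direct): Lq = λ²/(μ(μ-λ)) = 136.89/(16.5 × 4.80) = 1.7284

Method 2 (Little's Law):
W = 1/(μ-λ) = 1/4.80 = 0.208333
Wq = W - 1/μ = 0.208333 - 0.0606061 = 0.14773
Lq = λWq = 11.7 × 0.14773 = 1.7284 ✔ (matches Method 1)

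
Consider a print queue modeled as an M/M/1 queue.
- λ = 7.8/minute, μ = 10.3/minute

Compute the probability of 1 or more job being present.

ρ = λ/μ = 7.8/10.3 = 0.7573
P(N ≥ n) = ρⁿ
P(N ≥ 1) = 0.7573^1
P(N ≥ 1) = 0.7573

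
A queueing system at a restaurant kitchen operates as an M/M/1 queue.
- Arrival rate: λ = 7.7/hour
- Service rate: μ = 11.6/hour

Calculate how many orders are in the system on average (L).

ρ = λ/μ = 7.7/11.6 = 0.6638
For M/M/1: L = λ/(μ-λ)
L = 7.7/(11.6-7.7) = 7.7/3.90
L = 1.9744 orders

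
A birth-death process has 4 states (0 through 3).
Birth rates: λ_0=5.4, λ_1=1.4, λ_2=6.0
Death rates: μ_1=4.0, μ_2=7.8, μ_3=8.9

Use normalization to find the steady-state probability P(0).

Ratios P(n)/P(0) = (λ₀···λₙ₋₁)/(μ₁···μₙ):
P(1)/P(0) = (5.4)/(4.0) = 1.3500
P(2)/P(0) = (5.4×1.4)/(4.0×7.8) = 0.2423
P(3)/P(0) = (5.4×1.4×6.0)/(4.0×7.8×8.9) = 0.1634

Normalization: ∑ P(n) = 1
P(0) × (1.0000 + 1.3500 + 0.2423 + 0.1634) = 1
P(0) × 2.7557 = 1
P(0) = 1/2.7557 = 0.3629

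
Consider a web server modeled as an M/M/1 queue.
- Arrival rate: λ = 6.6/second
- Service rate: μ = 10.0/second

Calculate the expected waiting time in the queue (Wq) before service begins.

First, compute utilization: ρ = λ/μ = 6.6/10.0 = 0.6600
For M/M/1: Wq = λ/(μ(μ-λ))
Wq = 6.6/(10.0 × (10.0-6.6))
Wq = 6.6/(10.0 × 3.40)
Wq = 0.1941 seconds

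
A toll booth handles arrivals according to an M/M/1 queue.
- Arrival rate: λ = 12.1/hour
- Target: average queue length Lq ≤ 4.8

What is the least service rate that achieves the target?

For M/M/1: Lq = λ²/(μ(μ-λ))
Need Lq ≤ 4.8, i.e. μ(μ-λ) ≥ λ²/4.8
μ² - 12.1μ - 146.41/4.8 ≥ 0  →  μ² - 12.1μ - 30.50208 ≥ 0
Quadratic formula (positive root): μ = [λ + √(λ² + 4×30.50208)]/2
Discriminant: 146.41 + 4×30.50208 = 268.4183, √268.4183 = 16.3835
μ ≥ (12.1 + 16.3835)/2 = 14.2417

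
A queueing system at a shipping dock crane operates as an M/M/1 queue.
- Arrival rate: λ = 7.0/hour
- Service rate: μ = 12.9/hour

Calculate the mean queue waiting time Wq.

First, compute utilization: ρ = λ/μ = 7.0/12.9 = 0.5426
For M/M/1: Wq = λ/(μ(μ-λ))
Wq = 7.0/(12.9 × (12.9-7.0))
Wq = 7.0/(12.9 × 5.90)
Wq = 0.09197 hours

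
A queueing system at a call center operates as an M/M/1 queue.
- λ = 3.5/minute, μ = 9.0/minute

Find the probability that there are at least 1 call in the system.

ρ = λ/μ = 3.5/9.0 = 0.3889
P(N ≥ n) = ρⁿ
P(N ≥ 1) = 0.3889^1
P(N ≥ 1) = 0.3889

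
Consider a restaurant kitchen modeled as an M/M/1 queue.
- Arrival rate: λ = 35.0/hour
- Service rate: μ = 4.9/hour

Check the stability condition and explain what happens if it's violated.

Stability requires ρ = λ/(cμ) < 1
ρ = 35.0/(1 × 4.9) = 35.0/4.90 = 7.1429
Since 7.1429 ≥ 1, the system is UNSTABLE.
Queue grows without bound. Need μ > λ = 35.0.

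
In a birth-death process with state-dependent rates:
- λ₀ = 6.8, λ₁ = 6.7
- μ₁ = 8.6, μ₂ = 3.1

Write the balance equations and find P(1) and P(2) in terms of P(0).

Balance equations:
State 0: λ₀P₀ = μ₁P₁ → P₁ = (λ₀/μ₁)P₀ = (6.8/8.6)P₀ = 0.7907P₀
State 1: P₂ = (λ₀λ₁)/(μ₁μ₂)P₀ = (6.8×6.7)/(8.6×3.1)P₀ = 1.7089P₀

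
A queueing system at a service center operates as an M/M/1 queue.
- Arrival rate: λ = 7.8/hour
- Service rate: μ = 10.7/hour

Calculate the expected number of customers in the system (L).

ρ = λ/μ = 7.8/10.7 = 0.7290
For M/M/1: L = λ/(μ-λ)
L = 7.8/(10.7-7.8) = 7.8/2.90
L = 2.6897 customers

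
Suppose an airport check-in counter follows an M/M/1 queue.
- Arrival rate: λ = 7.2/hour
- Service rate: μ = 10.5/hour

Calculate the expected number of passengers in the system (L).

ρ = λ/μ = 7.2/10.5 = 0.6857
For M/M/1: L = λ/(μ-λ)
L = 7.2/(10.5-7.2) = 7.2/3.30
L = 2.1818 passengers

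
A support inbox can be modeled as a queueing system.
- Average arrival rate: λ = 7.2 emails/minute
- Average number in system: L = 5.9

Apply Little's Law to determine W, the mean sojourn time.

Little's Law: L = λW, so W = L/λ
W = 5.9/7.2 = 0.8194 minutes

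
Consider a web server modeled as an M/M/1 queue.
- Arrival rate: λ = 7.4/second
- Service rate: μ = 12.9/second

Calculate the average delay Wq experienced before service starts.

First, compute utilization: ρ = λ/μ = 7.4/12.9 = 0.5736
For M/M/1: Wq = λ/(μ(μ-λ))
Wq = 7.4/(12.9 × (12.9-7.4))
Wq = 7.4/(12.9 × 5.50)
Wq = 0.1043 seconds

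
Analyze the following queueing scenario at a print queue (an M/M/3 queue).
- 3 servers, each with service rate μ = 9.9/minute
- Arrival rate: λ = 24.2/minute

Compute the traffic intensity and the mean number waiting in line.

Traffic intensity: ρ = λ/(cμ) = 24.2/(3×9.9) = 0.8148
Since ρ = 0.8148 < 1, system is stable.
Offered load a = λ/μ = cρ = 24.2/9.9 = 2.4444
P₀ = [ Σₙ₌₀^2 aⁿ/n! + a^3/(3!(1-ρ)) ]⁻¹
Σ = a^0/0! + a^1/1! + a^2/2! = 1.0000 + 2.4444 + 2.9877 = 6.4321
a^3/(3!(1-ρ)) = 14.6063/(6 × 0.185185) = 13.1457
P₀ = 1/(6.4321 + 13.1457) = 0.05108
Lq = P₀·a^3·ρ / (3!(1-ρ)²) = 0.0510783 × 14.6063 × 0.814815 / (6 × 0.0342936) = 2.9544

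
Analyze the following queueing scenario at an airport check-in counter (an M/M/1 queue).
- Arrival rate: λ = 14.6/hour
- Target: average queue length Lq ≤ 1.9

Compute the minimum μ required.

For M/M/1: Lq = λ²/(μ(μ-λ))
Need Lq ≤ 1.9, i.e. μ(μ-λ) ≥ λ²/1.9
μ² - 14.6μ - 213.16/1.9 ≥ 0  →  μ² - 14.6μ - 112.18947 ≥ 0
Quadratic formula (positive root): μ = [λ + √(λ² + 4×112.18947)]/2
Discriminant: 213.16 + 4×112.18947 = 661.9179, √661.9179 = 25.7278
μ ≥ (14.6 + 25.7278)/2 = 20.1639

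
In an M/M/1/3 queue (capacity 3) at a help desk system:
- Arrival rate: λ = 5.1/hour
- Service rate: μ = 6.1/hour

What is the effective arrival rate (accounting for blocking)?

ρ = λ/μ = 5.1/6.1 = 0.83607
P₀ = (1-ρ)/(1-ρ^(K+1)) = (1-0.83607)/(1-0.83607^4) = 0.16393/0.51138 = 0.3206
P_K = P₀×ρ^K = 0.32056 × 0.83607^3 = 0.32056 × 0.58442 = 0.1873
λ_eff = λ(1-P_K) = 5.1 × (1 - 0.1873432) = 5.1 × 0.8126568 = 4.1445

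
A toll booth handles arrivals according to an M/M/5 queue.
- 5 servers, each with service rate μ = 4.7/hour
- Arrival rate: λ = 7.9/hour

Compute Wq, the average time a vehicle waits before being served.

Traffic intensity: ρ = λ/(cμ) = 7.9/(5×4.7) = 0.3362
Since ρ = 0.3362 < 1, system is stable.
Offered load a = λ/μ = cρ = 7.9/4.7 = 1.6809
P₀ = [ Σₙ₌₀^4 aⁿ/n! + a^5/(5!(1-ρ)) ]⁻¹
Σ = a^0/0! + a^1/1! + a^2/2! + a^3/3! + a^4/4! = 1.00000 + 1.68085 + 1.41263 + 0.791474 + 0.332587 = 5.2175
a^5/(5!(1-ρ)) = 13.4167/(120 × 0.6638) = 0.1684
P₀ = 1/(5.2175 + 0.1684) = 0.1857
Lq = P₀·a^5·ρ / (5!(1-ρ)²) = 0.1857 × 13.4167 × 0.3362 / (120 × 0.4407) = 0.01584
Wq = Lq/λ = 0.01584/7.9 = 0.002005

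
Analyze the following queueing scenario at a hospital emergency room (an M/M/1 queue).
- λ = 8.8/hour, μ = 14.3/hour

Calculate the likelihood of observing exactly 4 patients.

ρ = λ/μ = 8.8/14.3 = 0.6154
P(n) = (1-ρ)ρⁿ
P(4) = (1-0.6154) × 0.6154^4
P(4) = 0.38460 × 0.14343
P(4) = 0.05516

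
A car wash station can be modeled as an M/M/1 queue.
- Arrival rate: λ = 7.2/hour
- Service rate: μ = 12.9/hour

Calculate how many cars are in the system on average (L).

ρ = λ/μ = 7.2/12.9 = 0.5581
For M/M/1: L = λ/(μ-λ)
L = 7.2/(12.9-7.2) = 7.2/5.70
L = 1.2632 cars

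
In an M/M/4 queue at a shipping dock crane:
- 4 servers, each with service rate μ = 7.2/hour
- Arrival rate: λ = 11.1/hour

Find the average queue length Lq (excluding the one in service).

Traffic intensity: ρ = λ/(cμ) = 11.1/(4×7.2) = 0.3854
Since ρ = 0.3854 < 1, system is stable.
Offered load a = λ/μ = cρ = 11.1/7.2 = 1.5417
P₀ = [ Σₙ₌₀^3 aⁿ/n! + a^4/(4!(1-ρ)) ]⁻¹
Σ = a^0/0! + a^1/1! + a^2/2! + a^3/3! = 1.00000 + 1.54167 + 1.18837 + 0.610689 = 4.3407
a^4/(4!(1-ρ)) = 5.6489/(24 × 0.6146) = 0.3830
P₀ = 1/(4.3407 + 0.3830) = 0.2117
Lq = P₀·a^4·ρ / (4!(1-ρ)²) = 0.2117 × 5.6489 × 0.3854 / (24 × 0.3777) = 0.05084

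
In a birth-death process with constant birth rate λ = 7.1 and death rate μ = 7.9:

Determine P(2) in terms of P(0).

For constant rates: P(n)/P(0) = (λ/μ)^n
P(2)/P(0) = (7.1/7.9)^2 = 0.8987^2 = 0.8077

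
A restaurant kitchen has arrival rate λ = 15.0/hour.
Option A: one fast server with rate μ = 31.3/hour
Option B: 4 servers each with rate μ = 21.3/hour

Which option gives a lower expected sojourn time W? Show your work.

Option A: single server μ = 31.3 (M/M/1)
  ρ_A = 15.0/31.3 = 0.4792
  W_A = 1/(μ-λ) = 1/(31.3-15.0) = 1/16.30 = 0.06135

Option B: 4 servers μ = 21.3 (M/M/4)
  ρ_B = λ/(cμ) = 15.0/(4×21.3) = 0.1761
  Offered load a = λ/μ = cρ = 15.0/21.3 = 0.7042
  P₀ = [ Σₙ₌₀^3 aⁿ/n! + a^4/(4!(1-ρ)) ]⁻¹
  Σ = a^0/0! + a^1/1! + a^2/2! + a^3/3! = 1.0000 + 0.7042 + 0.2480 + 0.05821 = 2.0104
  a^4/(4!(1-ρ)) = 0.2459/(24 × 0.8239) = 0.01244
  P₀ = 1/(2.0104 + 0.01244) = 0.4944
  Lq = P₀·a^4·ρ / (4!(1-ρ)²) = 0.4944 × 0.2459 × 0.1761 / (24 × 0.6789) = 0.001314
  Wq_B = Lq/λ = 0.0013138/15.0 = 0.00008759
  W_B = Wq_B + 1/μ = 0.00008759 + 0.04695 = 0.04704

Since W_B = 0.04704 < W_A = 0.06135, Option B (multiple servers) has the shorter time in system.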